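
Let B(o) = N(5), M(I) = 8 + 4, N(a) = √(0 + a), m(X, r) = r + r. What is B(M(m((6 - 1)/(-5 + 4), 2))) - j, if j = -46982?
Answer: 46982 + √5 ≈ 46984.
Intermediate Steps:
m(X, r) = 2*r
N(a) = √a
M(I) = 12
B(o) = √5
B(M(m((6 - 1)/(-5 + 4), 2))) - j = √5 - 1*(-46982) = √5 + 46982 = 46982 + √5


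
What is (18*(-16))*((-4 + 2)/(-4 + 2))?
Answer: -288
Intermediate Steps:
(18*(-16))*((-4 + 2)/(-4 + 2)) = -(-576)/(-2) = -(-576)*(-1)/2 = -288*1 = -288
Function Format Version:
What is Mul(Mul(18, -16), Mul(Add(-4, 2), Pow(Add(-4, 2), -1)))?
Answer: -288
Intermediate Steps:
Mul(Mul(18, -16), Mul(Add(-4, 2), Pow(Add(-4, 2), -1))) = Mul(-288, Mul(-2, Pow(-2, -1))) = Mul(-288, Mul(-2, Rational(-1, 2))) = Mul(-288, 1) = -288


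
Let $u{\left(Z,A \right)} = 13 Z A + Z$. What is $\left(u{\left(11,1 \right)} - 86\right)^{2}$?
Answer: $4624$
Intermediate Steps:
$u{\left(Z,A \right)} = Z + 13 A Z$ ($u{\left(Z,A \right)} = 13 A Z + Z = Z + 13 A Z$)
$\left(u{\left(11,1 \right)} - 86\right)^{2} = \left(11 \left(1 + 13 \cdot 1\right) - 86\right)^{2} = \left(11 \left(1 + 13\right) - 86\right)^{2} = \left(11 \cdot 14 - 86\right)^{2} = \left(154 - 86\right)^{2} = 68^{2} = 4624$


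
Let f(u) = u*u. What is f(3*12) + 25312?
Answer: 26608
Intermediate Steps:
f(u) = u²
f(3*12) + 25312 = (3*12)² + 25312 = 36² + 25312 = 1296 + 25312 = 26608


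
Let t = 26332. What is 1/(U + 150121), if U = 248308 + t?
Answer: 1/424761 ≈ 2.3543e-6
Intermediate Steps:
U = 274640 (U = 248308 + 26332 = 274640)
1/(U + 150121) = 1/(274640 + 150121) = 1/424761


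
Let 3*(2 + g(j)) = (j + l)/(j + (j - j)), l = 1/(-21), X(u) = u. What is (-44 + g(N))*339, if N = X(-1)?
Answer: -324988/21 ≈ -15476.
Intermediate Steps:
N = -1
l = -1/21 ≈ -0.047619
g(j) = -2 + (-1/21 + j)/(3*j) (g(j) = -2 + ((j - 1/21)/(j + (j - j)))/3 = -2 + ((-1/21 + j)/(j + 0))/3 = -2 + ((-1/21 + j)/j)/3 = -2 + (-1/21 + j)/(3*j))
(-44 + g(N))*339 = (-44 + (1/63)*(-1 - 105*(-1))/(-1))*339 = (-44 + (1/63)*(-1)*(-1 + 105))*339 = (-44 + (1/63)*(-1)*104)*339 = (-44 - 104/63)*339 = -2876/63*339 = -324988/21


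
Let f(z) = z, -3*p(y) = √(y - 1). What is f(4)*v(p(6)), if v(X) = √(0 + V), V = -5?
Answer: 4*I*√5 ≈ 8.9443*I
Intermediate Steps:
p(y) = -√(-1 + y)/3 (p(y) = -√(y - 1)/3 = -√(-1 + y)/3)
v(X) = I*√5 (v(X) = √(0 - 5) = √(-5) = I*√5)
f(4)*v(p(6)) = 4*(I*√5) = 4*I*√5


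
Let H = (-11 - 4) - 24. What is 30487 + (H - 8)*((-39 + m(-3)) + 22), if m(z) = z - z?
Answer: 31286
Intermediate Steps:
H = -39 (H = -15 - 24 = -39)
m(z) = 0
30487 + (H - 8)*((-39 + m(-3)) + 22) = 30487 + (-39 - 8)*((-39 + 0) + 22) = 30487 - 47*(-39 + 22) = 30487 - 47*(-17) = 30487 + 799 = 31286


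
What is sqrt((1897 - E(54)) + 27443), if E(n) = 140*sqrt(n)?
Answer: 2*sqrt(7335 - 105*sqrt(6)) ≈ 168.26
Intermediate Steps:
sqrt((1897 - E(54)) + 27443) = sqrt((1897 - 140*sqrt(54)) + 27443) = sqrt((1897 - 140*3*sqrt(6)) + 27443) = sqrt((1897 - 420*sqrt(6)) + 27443) = sqrt(29340 - 420*sqrt(6))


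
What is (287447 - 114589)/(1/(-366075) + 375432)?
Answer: 63278992350/137436269399 ≈ 0.46042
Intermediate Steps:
(287447 - 114589)/(1/(-366075) + 375432) = 172858/(-1/366075 + 375432) = 172858/(137436269399/366075) = 172858*(366075/137436269399) = 63278992350/137436269399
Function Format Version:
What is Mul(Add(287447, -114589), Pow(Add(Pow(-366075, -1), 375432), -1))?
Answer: Rational(63278992350, 137436269399) ≈ 0.46042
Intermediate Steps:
Mul(Add(287447, -114589), Pow(Add(Pow(-366075, -1), 375432), -1)) = Mul(172858, Pow(Add(Rational(-1, 366075), 375432), -1)) = Mul(172858, Pow(Rational(137436269399, 366075), -1)) = Mul(172858, Rational(366075, 137436269399)) = Rational(63278992350, 137436269399)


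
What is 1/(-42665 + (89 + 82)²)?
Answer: -1/13424 ≈ -7.4493e-5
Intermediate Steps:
1/(-42665 + (89 + 82)²) = 1/(-42665 + 171²) = 1/(-42665 + 29241) = 1/(-13424) = -1/13424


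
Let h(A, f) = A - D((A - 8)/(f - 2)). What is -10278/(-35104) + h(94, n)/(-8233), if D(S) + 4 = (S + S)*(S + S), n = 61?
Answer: 141810580339/503024049296 ≈ 0.28192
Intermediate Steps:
D(S) = -4 + 4*S² (D(S) = -4 + (S + S)*(S + S) = -4 + (2*S)*(2*S) = -4 + 4*S²)
h(A, f) = 4 + A - 4*(-8 + A)²/(-2 + f)² (h(A, f) = A - (-4 + 4*((A - 8)/(f - 2))²) = A - (-4 + 4*((-8 + A)/(-2 + f))²) = A - (-4 + 4*((-8 + A)²/(-2 + f)²)) = A - (-4 + 4*(-8 + A)²/(-2 + f)²) = A + (4 - 4*(-8 + A)²/(-2 + f)²) = 4 + A - 4*(-8 + A)²/(-2 + f)²)
-10278/(-35104) + h(94, n)/(-8233) = -10278/(-35104) + (4 + 94 - 4*(-8 + 94)²/(-2 + 61)²)/(-8233) = -10278*(-1/35104) + (4 + 94 - 4*86²/59²)*(-1/8233) = 5139/17552 + (4 + 94 - 4*7396*1/3481)*(-1/8233) = 5139/17552 + (4 + 94 - 29584/3481)*(-1/8233) = 5139/17552 + (311554/3481)*(-1/8233) = 5139/17552 - 311554/28659073 = 141810580339/503024049296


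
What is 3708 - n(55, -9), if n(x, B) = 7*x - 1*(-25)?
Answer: 3298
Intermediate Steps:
n(x, B) = 25 + 7*x (n(x, B) = 7*x + 25 = 25 + 7*x)
3708 - n(55, -9) = 3708 - (25 + 7*55) = 3708 - (25 + 385) = 3708 - 1*410 = 3708 - 410 = 3298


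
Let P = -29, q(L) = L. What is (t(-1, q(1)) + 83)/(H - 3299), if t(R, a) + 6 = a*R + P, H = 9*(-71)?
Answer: -47/3938 ≈ -0.011935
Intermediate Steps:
H = -639
t(R, a) = -35 + R*a (t(R, a) = -6 + (a*R - 29) = -6 + (R*a - 29) = -6 + (-29 + R*a) = -35 + R*a)
(t(-1, q(1)) + 83)/(H - 3299) = ((-35 - 1*1) + 83)/(-639 - 3299) = ((-35 - 1) + 83)/(-3938) = (-36 + 83)*(-1/3938) = 47*(-1/3938) = -47/3938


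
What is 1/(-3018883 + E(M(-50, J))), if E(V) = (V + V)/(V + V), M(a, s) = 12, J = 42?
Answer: -1/3018882 ≈ -3.3125e-7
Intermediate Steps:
E(V) = 1 (E(V) = (2*V)/((2*V)) = (2*V)*(1/(2*V)) = 1)
1/(-3018883 + E(M(-50, J))) = 1/(-3018883 + 1) = 1/(-3018882) = -1/3018882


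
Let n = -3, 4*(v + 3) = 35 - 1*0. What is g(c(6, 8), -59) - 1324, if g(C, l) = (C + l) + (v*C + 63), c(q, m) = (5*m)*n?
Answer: -2130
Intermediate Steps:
v = 23/4 (v = -3 + (35 - 1*0)/4 = -3 + (35 + 0)/4 = -3 + (1/4)*35 = -3 + 35/4 = 23/4 ≈ 5.7500)
c(q, m) = -15*m (c(q, m) = (5*m)*(-3) = -15*m)
g(C, l) = 63 + l + 27*C/4 (g(C, l) = (C + l) + (23*C/4 + 63) = (C + l) + (63 + 23*C/4) = 63 + l + 27*C/4)
g(c(6, 8), -59) - 1324 = (63 - 59 + 27*(-15*8)/4) - 1324 = (63 - 59 + (27/4)*(-120)) - 1324 = (63 - 59 - 810) - 1324 = -806 - 1324 = -2130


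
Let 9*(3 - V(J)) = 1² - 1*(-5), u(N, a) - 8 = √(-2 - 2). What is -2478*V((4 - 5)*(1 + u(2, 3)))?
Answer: -5782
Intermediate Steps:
u(N, a) = 8 + 2*I (u(N, a) = 8 + √(-2 - 2) = 8 + √(-4) = 8 + 2*I)
V(J) = 7/3 (V(J) = 3 - (1² - 1*(-5))/9 = 3 - (1 + 5)/9 = 3 - ⅑*6 = 3 - ⅔ = 7/3)
-2478*V((4 - 5)*(1 + u(2, 3))) = -2478*7/3 = -5782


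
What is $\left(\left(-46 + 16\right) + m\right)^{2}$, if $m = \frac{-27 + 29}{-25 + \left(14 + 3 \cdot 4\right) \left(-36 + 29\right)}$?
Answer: $\frac{38588944}{42849} \approx 900.58$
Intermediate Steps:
$m = - \frac{2}{207}$ ($m = \frac{2}{-25 + \left(14 + 12\right) \left(-7\right)} = \frac{2}{-25 + 26 \left(-7\right)} = \frac{2}{-25 - 182} = \frac{2}{-207} = 2 \left(- \frac{1}{207}\right) = - \frac{2}{207} \approx -0.0096618$)
$\left(\left(-46 + 16\right) + m\right)^{2} = \left(\left(-46 + 16\right) - \frac{2}{207}\right)^{2} = \left(-30 - \frac{2}{207}\right)^{2} = \left(- \frac{6212}{207}\right)^{2} = \frac{38588944}{42849}$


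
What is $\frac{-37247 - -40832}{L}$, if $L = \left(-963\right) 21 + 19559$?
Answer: $- \frac{3585}{664} \approx -5.3991$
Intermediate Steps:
$L = -664$ ($L = -20223 + 19559 = -664$)
$\frac{-37247 - -40832}{L} = \frac{-37247 - -40832}{-664} = \left(-37247 + 40832\right) \left(- \frac{1}{664}\right) = 3585 \left(- \frac{1}{664}\right) = - \frac{3585}{664}$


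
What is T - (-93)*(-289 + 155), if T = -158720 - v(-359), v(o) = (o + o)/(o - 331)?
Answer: -59058149/345 ≈ -1.7118e+5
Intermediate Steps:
v(o) = 2*o/(-331 + o) (v(o) = (2*o)/(-331 + o) = 2*o/(-331 + o))
T = -54758759/345 (T = -158720 - 2*(-359)/(-331 - 359) = -158720 - 2*(-359)/(-690) = -158720 - 2*(-359)*(-1)/690 = -158720 - 1*359/345 = -158720 - 359/345 = -54758759/345 ≈ -1.5872e+5)
T - (-93)*(-289 + 155) = -54758759/345 - (-93)*(-289 + 155) = -54758759/345 - (-93)*(-134) = -54758759/345 - 1*12462 = -54758759/345 - 12462 = -59058149/345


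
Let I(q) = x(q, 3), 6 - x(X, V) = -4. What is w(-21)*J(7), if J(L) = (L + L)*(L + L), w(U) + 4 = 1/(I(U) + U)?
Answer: -8820/11 ≈ -801.82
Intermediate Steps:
x(X, V) = 10 (x(X, V) = 6 - 1*(-4) = 6 + 4 = 10)
I(q) = 10
w(U) = -4 + 1/(10 + U)
J(L) = 4*L**2 (J(L) = (2*L)*(2*L) = 4*L**2)
w(-21)*J(7) = ((-39 - 4*(-21))/(10 - 21))*(4*7**2) = ((-39 + 84)/(-11))*(4*49) = -1/11*45*196 = -45/11*196 = -8820/11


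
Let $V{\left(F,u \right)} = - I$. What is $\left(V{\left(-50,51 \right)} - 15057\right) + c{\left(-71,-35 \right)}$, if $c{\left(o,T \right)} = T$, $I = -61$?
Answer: $-15031$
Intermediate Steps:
$V{\left(F,u \right)} = 61$ ($V{\left(F,u \right)} = \left(-1\right) \left(-61\right) = 61$)
$\left(V{\left(-50,51 \right)} - 15057\right) + c{\left(-71,-35 \right)} = \left(61 - 15057\right) - 35 = -14996 - 35 = -15031$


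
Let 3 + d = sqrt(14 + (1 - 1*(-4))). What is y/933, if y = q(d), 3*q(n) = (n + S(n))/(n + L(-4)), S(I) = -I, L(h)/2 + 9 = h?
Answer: 0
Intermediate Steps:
L(h) = -18 + 2*h
d = -3 + sqrt(19) (d = -3 + sqrt(14 + (1 - 1*(-4))) = -3 + sqrt(14 + (1 + 4)) = -3 + sqrt(14 + 5) = -3 + sqrt(19) ≈ 1.3589)
q(n) = 0 (q(n) = ((n - n)/(n + (-18 + 2*(-4))))/3 = (0/(n + (-18 - 8)))/3 = (0/(n - 26))/3 = (0/(-26 + n))/3 = (1/3)*0 = 0)
y = 0
y/933 = 0/933 = 0*(1/933) = 0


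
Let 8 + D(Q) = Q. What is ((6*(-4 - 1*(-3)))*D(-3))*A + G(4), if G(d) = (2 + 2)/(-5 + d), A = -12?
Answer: -796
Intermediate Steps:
D(Q) = -8 + Q
G(d) = 4/(-5 + d)
((6*(-4 - 1*(-3)))*D(-3))*A + G(4) = ((6*(-4 - 1*(-3)))*(-8 - 3))*(-12) + 4/(-5 + 4) = ((6*(-4 + 3))*(-11))*(-12) + 4/(-1) = ((6*(-1))*(-11))*(-12) + 4*(-1) = -6*(-11)*(-12) - 4 = 66*(-12) - 4 = -792 - 4 = -796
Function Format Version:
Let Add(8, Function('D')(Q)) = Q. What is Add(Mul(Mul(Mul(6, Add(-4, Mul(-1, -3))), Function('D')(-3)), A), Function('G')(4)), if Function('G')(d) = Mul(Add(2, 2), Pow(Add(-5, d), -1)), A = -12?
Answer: -796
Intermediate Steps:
Function('D')(Q) = Add(-8, Q)
Function('G')(d) = Mul(4, Pow(Add(-5, d), -1))
Add(Mul(Mul(Mul(6, Add(-4, Mul(-1, -3))), Function('D')(-3)), A), Function('G')(4)) = Add(Mul(Mul(Mul(6, Add(-4, Mul(-1, -3))), Add(-8, -3)), -12), Mul(4, Pow(Add(-5, 4), -1))) = Add(Mul(Mul(Mul(6, Add(-4, 3)), -11), -12), Mul(4, Pow(-1, -1))) = Add(Mul(Mul(Mul(6, -1), -11), -12), Mul(4, -1)) = Add(Mul(Mul(-6, -11), -12), -4) = Add(Mul(66, -12), -4) = Add(-792, -4) = -796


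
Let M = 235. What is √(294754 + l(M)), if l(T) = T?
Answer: √294989 ≈ 543.13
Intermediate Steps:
√(294754 + l(M)) = √(294754 + 235) = √294989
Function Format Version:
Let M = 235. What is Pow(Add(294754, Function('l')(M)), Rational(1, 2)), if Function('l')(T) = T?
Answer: Pow(294989, Rational(1, 2)) ≈ 543.13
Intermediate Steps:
Pow(Add(294754, Function('l')(M)), Rational(1, 2)) = Pow(Add(294754, 235), Rational(1, 2)) = Pow(294989, Rational(1, 2))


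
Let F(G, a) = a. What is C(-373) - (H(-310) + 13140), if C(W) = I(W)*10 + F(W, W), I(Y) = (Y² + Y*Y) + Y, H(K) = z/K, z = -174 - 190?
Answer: 428627053/155 ≈ 2.7653e+6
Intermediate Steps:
z = -364
H(K) = -364/K
I(Y) = Y + 2*Y² (I(Y) = (Y² + Y²) + Y = 2*Y² + Y = Y + 2*Y²)
C(W) = W + 10*W*(1 + 2*W) (C(W) = (W*(1 + 2*W))*10 + W = 10*W*(1 + 2*W) + W = W + 10*W*(1 + 2*W))
C(-373) - (H(-310) + 13140) = -373*(11 + 20*(-373)) - (-364/(-310) + 13140) = -373*(11 - 7460) - (-364*(-1/310) + 13140) = -373*(-7449) - (182/155 + 13140) = 2778477 - 1*2036882/155 = 2778477 - 2036882/155 = 428627053/155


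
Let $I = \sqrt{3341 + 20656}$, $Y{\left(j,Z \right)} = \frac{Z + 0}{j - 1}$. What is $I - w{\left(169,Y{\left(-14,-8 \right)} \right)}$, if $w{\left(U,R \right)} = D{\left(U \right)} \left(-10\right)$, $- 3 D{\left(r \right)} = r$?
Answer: $- \frac{1690}{3} + \sqrt{23997} \approx -408.42$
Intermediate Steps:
$Y{\left(j,Z \right)} = \frac{Z}{-1 + j}$
$I = \sqrt{23997} \approx 154.91$
$D{\left(r \right)} = - \frac{r}{3}$
$w{\left(U,R \right)} = \frac{10 U}{3}$ ($w{\left(U,R \right)} = - \frac{U}{3} \left(-10\right) = \frac{10 U}{3}$)
$I - w{\left(169,Y{\left(-14,-8 \right)} \right)} = \sqrt{23997} - \frac{10}{3} \cdot 169 = \sqrt{23997} - \frac{1690}{3} = - \frac{1690}{3} + \sqrt{23997}$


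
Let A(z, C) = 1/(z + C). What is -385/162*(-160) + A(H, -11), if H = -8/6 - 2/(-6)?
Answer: 123173/324 ≈ 380.16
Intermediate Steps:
H = -1 (H = -8*1/6 - 2*(-1/6) = -4/3 + 1/3 = -1)
A(z, C) = 1/(C + z)
-385/162*(-160) + A(H, -11) = -385/162*(-160) + 1/(-11 - 1) = -385*1/162*(-160) + 1/(-12) = -385/162*(-160) - 1/12 = 30800/81 - 1/12 = 123173/324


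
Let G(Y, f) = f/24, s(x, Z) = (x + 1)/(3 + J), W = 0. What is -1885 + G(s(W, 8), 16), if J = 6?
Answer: -5653/3 ≈ -1884.3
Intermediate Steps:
s(x, Z) = 1/9 + x/9 (s(x, Z) = (x + 1)/(3 + 6) = (1 + x)/9 = (1 + x)*(1/9) = 1/9 + x/9)
G(Y, f) = f/24 (G(Y, f) = f*(1/24) = f/24)
-1885 + G(s(W, 8), 16) = -1885 + (1/24)*16 = -1885 + 2/3 = -5653/3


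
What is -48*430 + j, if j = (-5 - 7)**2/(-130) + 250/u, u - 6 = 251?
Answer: -344793454/16705 ≈ -20640.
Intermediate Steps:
u = 257 (u = 6 + 251 = 257)
j = -2254/16705 (j = (-5 - 7)**2/(-130) + 250/257 = (-12)**2*(-1/130) + 250*(1/257) = 144*(-1/130) + 250/257 = -72/65 + 250/257 = -2254/16705 ≈ -0.13493)
-48*430 + j = -48*430 - 2254/16705 = -20640 - 2254/16705 = -344793454/16705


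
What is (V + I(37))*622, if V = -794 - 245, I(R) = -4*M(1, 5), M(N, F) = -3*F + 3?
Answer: -616402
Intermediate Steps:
M(N, F) = 3 - 3*F
I(R) = 48 (I(R) = -4*(3 - 3*5) = -4*(3 - 15) = -4*(-12) = 48)
V = -1039
(V + I(37))*622 = (-1039 + 48)*622 = -991*622 = -616402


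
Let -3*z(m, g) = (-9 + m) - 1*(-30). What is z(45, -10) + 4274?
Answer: 4252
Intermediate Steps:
z(m, g) = -7 - m/3 (z(m, g) = -((-9 + m) - 1*(-30))/3 = -((-9 + m) + 30)/3 = -(21 + m)/3 = -7 - m/3)
z(45, -10) + 4274 = (-7 - 1/3*45) + 4274 = (-7 - 15) + 4274 = -22 + 4274 = 4252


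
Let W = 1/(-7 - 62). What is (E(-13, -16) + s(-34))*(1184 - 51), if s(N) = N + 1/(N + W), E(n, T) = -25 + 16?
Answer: -114421670/2347 ≈ -48752.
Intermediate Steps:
W = -1/69 (W = 1/(-69) = -1/69 ≈ -0.014493)
E(n, T) = -9
s(N) = N + 1/(-1/69 + N) (s(N) = N + 1/(N - 1/69) = N + 1/(-1/69 + N))
(E(-13, -16) + s(-34))*(1184 - 51) = (-9 + (69 - 1*(-34) + 69*(-34)²)/(-1 + 69*(-34)))*(1184 - 51) = (-9 + (69 + 34 + 69*1156)/(-1 - 2346))*1133 = (-9 + (69 + 34 + 79764)/(-2347))*1133 = (-9 - 1/2347*79867)*1133 = (-9 - 79867/2347)*1133 = -100990/2347*1133 = -114421670/2347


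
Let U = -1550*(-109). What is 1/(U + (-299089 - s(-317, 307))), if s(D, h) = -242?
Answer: -1/129897 ≈ -7.6984e-6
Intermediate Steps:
U = 168950
1/(U + (-299089 - s(-317, 307))) = 1/(168950 + (-299089 - 1*(-242))) = 1/(168950 + (-299089 + 242)) = 1/(168950 - 298847) = 1/(-129897) = -1/129897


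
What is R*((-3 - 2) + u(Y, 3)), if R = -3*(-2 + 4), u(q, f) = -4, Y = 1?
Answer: 54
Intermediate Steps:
R = -6 (R = -3*2 = -6)
R*((-3 - 2) + u(Y, 3)) = -6*((-3 - 2) - 4) = -6*(-5 - 4) = -6*(-9) = 54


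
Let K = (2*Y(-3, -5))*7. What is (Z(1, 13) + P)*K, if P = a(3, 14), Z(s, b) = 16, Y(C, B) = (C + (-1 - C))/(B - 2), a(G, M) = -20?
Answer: -8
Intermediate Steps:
Y(C, B) = -1/(-2 + B)
P = -20
K = 2 (K = (2*(-1/(-2 - 5)))*7 = (2*(-1/(-7)))*7 = (2*(-1*(-1/7)))*7 = (2*(1/7))*7 = (2/7)*7 = 2)
(Z(1, 13) + P)*K = (16 - 20)*2 = -4*2 = -8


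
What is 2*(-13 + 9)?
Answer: -8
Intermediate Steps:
2*(-13 + 9) = 2*(-4) = -8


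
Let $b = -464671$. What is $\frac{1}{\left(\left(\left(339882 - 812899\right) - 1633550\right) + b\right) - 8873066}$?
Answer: $- \frac{1}{11444304} \approx -8.738 \cdot 10^{-8}$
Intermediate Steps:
$\frac{1}{\left(\left(\left(339882 - 812899\right) - 1633550\right) + b\right) - 8873066} = \frac{1}{\left(\left(\left(339882 - 812899\right) - 1633550\right) - 464671\right) - 8873066} = \frac{1}{\left(\left(-473017 - 1633550\right) - 464671\right) - 8873066} = \frac{1}{\left(-2106567 - 464671\right) - 8873066} = \frac{1}{-2571238 - 8873066} = \frac{1}{-11444304} = - \frac{1}{11444304}$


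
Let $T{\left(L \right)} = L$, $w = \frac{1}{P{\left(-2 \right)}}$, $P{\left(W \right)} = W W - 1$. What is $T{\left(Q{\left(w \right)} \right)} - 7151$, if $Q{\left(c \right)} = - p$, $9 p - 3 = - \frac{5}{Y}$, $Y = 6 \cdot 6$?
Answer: $- \frac{2317027}{324} \approx -7151.3$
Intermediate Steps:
$P{\left(W \right)} = -1 + W^{2}$ ($P{\left(W \right)} = W^{2} - 1 = -1 + W^{2}$)
$Y = 36$
$p = \frac{103}{324}$ ($p = \frac{1}{3} + \frac{\left(-5\right) \frac{1}{36}}{9} = \frac{1}{3} + \frac{1}{9} \left(- \frac{5}{36}\right) = \frac{1}{3} - \frac{5}{324} = \frac{103}{324} \approx 0.3179$)
$w = \frac{1}{3}$ ($w = \frac{1}{-1 + \left(-2\right)^{2}} = \frac{1}{-1 + 4} = \frac{1}{3} \approx 0.33333$)
$Q{\left(c \right)} = - \frac{103}{324}$ ($Q{\left(c \right)} = \left(-1\right) \frac{103}{324} = - \frac{103}{324}$)
$T{\left(Q{\left(w \right)} \right)} - 7151 = - \frac{103}{324} - 7151 = - \frac{2317027}{324}$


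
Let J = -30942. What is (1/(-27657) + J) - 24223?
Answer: -1525698406/27657 ≈ -55165.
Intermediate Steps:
(1/(-27657) + J) - 24223 = (1/(-27657) - 30942) - 24223 = (-1/27657 - 30942) - 24223 = -855762895/27657 - 24223 = -1525698406/27657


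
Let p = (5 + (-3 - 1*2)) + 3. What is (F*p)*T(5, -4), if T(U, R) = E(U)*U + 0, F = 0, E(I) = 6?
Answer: 0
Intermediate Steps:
T(U, R) = 6*U (T(U, R) = 6*U + 0 = 6*U)
p = 3 (p = (5 + (-3 - 2)) + 3 = (5 - 5) + 3 = 0 + 3 = 3)
(F*p)*T(5, -4) = (0*3)*(6*5) = 0*30 = 0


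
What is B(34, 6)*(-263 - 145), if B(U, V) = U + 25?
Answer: -24072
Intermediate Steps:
B(U, V) = 25 + U
B(34, 6)*(-263 - 145) = (25 + 34)*(-263 - 145) = 59*(-408) = -24072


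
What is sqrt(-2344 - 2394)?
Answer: I*sqrt(4738) ≈ 68.833*I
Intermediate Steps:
sqrt(-2344 - 2394) = sqrt(-4738) = I*sqrt(4738)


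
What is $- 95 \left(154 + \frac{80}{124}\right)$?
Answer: $- \frac{455430}{31} \approx -14691.0$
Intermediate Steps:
$- 95 \left(154 + \frac{80}{124}\right) = - 95 \left(154 + 80 \cdot \frac{1}{124}\right) = - 95 \left(154 + \frac{20}{31}\right) = \left(-95\right) \frac{4794}{31} = - \frac{455430}{31}$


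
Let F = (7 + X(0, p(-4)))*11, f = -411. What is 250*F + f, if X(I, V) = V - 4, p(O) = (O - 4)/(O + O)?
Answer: 10589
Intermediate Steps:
p(O) = (-4 + O)/(2*O) (p(O) = (-4 + O)/((2*O)) = (-4 + O)*(1/(2*O)) = (-4 + O)/(2*O))
X(I, V) = -4 + V
F = 44 (F = (7 + (-4 + (½)*(-4 - 4)/(-4)))*11 = (7 + (-4 + (½)*(-¼)*(-8)))*11 = (7 + (-4 + 1))*11 = (7 - 3)*11 = 4*11 = 44)
250*F + f = 250*44 - 411 = 11000 - 411 = 10589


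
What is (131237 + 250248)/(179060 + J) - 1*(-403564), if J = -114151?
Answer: 2015024397/4993 ≈ 4.0357e+5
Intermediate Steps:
(131237 + 250248)/(179060 + J) - 1*(-403564) = (131237 + 250248)/(179060 - 114151) - 1*(-403564) = 381485/64909 + 403564 = 381485*(1/64909) + 403564 = 29345/4993 + 403564 = 2015024397/4993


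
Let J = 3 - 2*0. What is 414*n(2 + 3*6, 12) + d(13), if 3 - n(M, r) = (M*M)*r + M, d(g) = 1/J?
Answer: -5982713/3 ≈ -1.9942e+6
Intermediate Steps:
J = 3 (J = 3 + 0 = 3)
d(g) = ⅓ (d(g) = 1/3 = ⅓)
n(M, r) = 3 - M - r*M² (n(M, r) = 3 - ((M*M)*r + M) = 3 - (M²*r + M) = 3 - (r*M² + M) = 3 - (M + r*M²) = 3 + (-M - r*M²) = 3 - M - r*M²)
414*n(2 + 3*6, 12) + d(13) = 414*(3 - (2 + 3*6) - 1*12*(2 + 3*6)²) + ⅓ = 414*(3 - (2 + 18) - 1*12*(2 + 18)²) + ⅓ = 414*(3 - 1*20 - 1*12*20²) + ⅓ = 414*(3 - 20 - 1*12*400) + ⅓ = 414*(3 - 20 - 4800) + ⅓ = 414*(-4817) + ⅓ = -1994238 + ⅓ = -5982713/3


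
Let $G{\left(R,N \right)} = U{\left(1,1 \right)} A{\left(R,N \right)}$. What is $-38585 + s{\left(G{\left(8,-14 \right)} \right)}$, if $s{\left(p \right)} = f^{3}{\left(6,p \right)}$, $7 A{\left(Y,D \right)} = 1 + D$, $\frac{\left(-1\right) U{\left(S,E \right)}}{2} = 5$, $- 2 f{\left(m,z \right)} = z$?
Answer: $- \frac{13509280}{343} \approx -39386.0$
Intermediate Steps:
$f{\left(m,z \right)} = - \frac{z}{2}$
$U{\left(S,E \right)} = -10$ ($U{\left(S,E \right)} = \left(-2\right) 5 = -10$)
$A{\left(Y,D \right)} = \frac{1}{7} + \frac{D}{7}$ ($A{\left(Y,D \right)} = \frac{1 + D}{7} = \frac{1}{7} + \frac{D}{7}$)
$G{\left(R,N \right)} = - \frac{10}{7} - \frac{10 N}{7}$ ($G{\left(R,N \right)} = - 10 \left(\frac{1}{7} + \frac{N}{7}\right) = - \frac{10}{7} - \frac{10 N}{7}$)
$s{\left(p \right)} = - \frac{p^{3}}{8}$ ($s{\left(p \right)} = \left(- \frac{p}{2}\right)^{3} = - \frac{p^{3}}{8}$)
$-38585 + s{\left(G{\left(8,-14 \right)} \right)} = -38585 - \frac{\left(- \frac{10}{7} - -20\right)^{3}}{8} = -38585 - \frac{\left(- \frac{10}{7} + 20\right)^{3}}{8} = -38585 - \frac{\left(\frac{130}{7}\right)^{3}}{8} = -38585 - \frac{274625}{343} = - \frac{13509280}{343}$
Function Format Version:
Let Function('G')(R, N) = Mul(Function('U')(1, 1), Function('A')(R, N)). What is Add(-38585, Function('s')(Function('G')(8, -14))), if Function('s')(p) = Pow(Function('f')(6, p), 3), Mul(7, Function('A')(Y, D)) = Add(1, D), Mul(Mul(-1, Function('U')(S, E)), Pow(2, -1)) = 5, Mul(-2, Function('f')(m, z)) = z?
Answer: Rational(-13509280, 343) ≈ -39386.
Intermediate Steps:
Function('f')(m, z) = Mul(Rational(-1, 2), z)
Function('U')(S, E) = -10 (Function('U')(S, E) = Mul(-2, 5) = -10)
Function('A')(Y, D) = Add(Rational(1, 7), Mul(Rational(1, 7), D)) (Function('A')(Y, D) = Mul(Rational(1, 7), Add(1, D)) = Add(Rational(1, 7), Mul(Rational(1, 7), D)))
Function('G')(R, N) = Add(Rational(-10, 7), Mul(Rational(-10, 7), N)) (Function('G')(R, N) = Mul(-10, Add(Rational(1, 7), Mul(Rational(1, 7), N))) = Add(Rational(-10, 7), Mul(Rational(-10, 7), N)))
Function('s')(p) = Mul(Rational(-1, 8), Pow(p, 3)) (Function('s')(p) = Pow(Mul(Rational(-1, 2), p), 3) = Mul(Rational(-1, 8), Pow(p, 3)))
Add(-38585, Function('s')(Function('G')(8, -14))) = Add(-38585, Mul(Rational(-1, 8), Pow(Add(Rational(-10, 7), Mul(Rational(-10, 7), -14)), 3))) = Add(-38585, Mul(Rational(-1, 8), Pow(Add(Rational(-10, 7), 20), 3))) = Add(-38585, Mul(Rational(-1, 8), Pow(Rational(130, 7), 3))) = Add(-38585, Mul(Rational(-1, 8), Rational(2197000, 343))) = Add(-38585, Rational(-274625, 343)) = Rational(-13509280, 343)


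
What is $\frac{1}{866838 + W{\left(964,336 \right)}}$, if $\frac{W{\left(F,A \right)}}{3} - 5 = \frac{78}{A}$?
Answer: $\frac{56}{48543807} \approx 1.1536 \cdot 10^{-6}$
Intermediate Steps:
$W{\left(F,A \right)} = 15 + \frac{234}{A}$ ($W{\left(F,A \right)} = 15 + 3 \frac{78}{A} = 15 + \frac{234}{A}$)
$\frac{1}{866838 + W{\left(964,336 \right)}} = \frac{1}{866838 + \left(15 + \frac{234}{336}\right)} = \frac{1}{866838 + \left(15 + 234 \cdot \frac{1}{336}\right)} = \frac{1}{866838 + \left(15 + \frac{39}{56}\right)} = \frac{1}{866838 + \frac{879}{56}} = \frac{1}{\frac{48543807}{56}} = \frac{56}{48543807}$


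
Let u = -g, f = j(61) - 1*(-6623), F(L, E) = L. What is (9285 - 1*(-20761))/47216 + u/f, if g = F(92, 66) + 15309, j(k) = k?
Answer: -65793269/39448968 ≈ -1.6678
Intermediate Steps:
g = 15401 (g = 92 + 15309 = 15401)
f = 6684 (f = 61 - 1*(-6623) = 61 + 6623 = 6684)
u = -15401 (u = -1*15401 = -15401)
(9285 - 1*(-20761))/47216 + u/f = (9285 - 1*(-20761))/47216 - 15401/6684 = (9285 + 20761)*(1/47216) - 15401*1/6684 = 30046*(1/47216) - 15401/6684 = 15023/23608 - 15401/6684 = -65793269/39448968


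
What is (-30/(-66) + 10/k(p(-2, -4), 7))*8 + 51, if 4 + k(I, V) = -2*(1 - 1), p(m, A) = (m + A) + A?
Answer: 381/11 ≈ 34.636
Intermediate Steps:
p(m, A) = m + 2*A (p(m, A) = (A + m) + A = m + 2*A)
k(I, V) = -4 (k(I, V) = -4 - 2*(1 - 1) = -4 - 2*0 = -4 + 0 = -4)
(-30/(-66) + 10/k(p(-2, -4), 7))*8 + 51 = (-30/(-66) + 10/(-4))*8 + 51 = (-30*(-1/66) + 10*(-¼))*8 + 51 = (5/11 - 5/2)*8 + 51 = -45/22*8 + 51 = -180/11 + 51 = 381/11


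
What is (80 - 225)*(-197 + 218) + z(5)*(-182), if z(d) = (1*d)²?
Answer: -7595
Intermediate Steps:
z(d) = d²
(80 - 225)*(-197 + 218) + z(5)*(-182) = (80 - 225)*(-197 + 218) + 5²*(-182) = -145*21 + 25*(-182) = -3045 - 4550 = -7595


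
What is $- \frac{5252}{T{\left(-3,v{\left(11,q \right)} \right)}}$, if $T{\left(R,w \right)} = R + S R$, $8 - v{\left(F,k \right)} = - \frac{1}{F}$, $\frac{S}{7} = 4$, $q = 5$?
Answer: $\frac{5252}{87} \approx 60.368$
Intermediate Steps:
$S = 28$ ($S = 7 \cdot 4 = 28$)
$v{\left(F,k \right)} = 8 + \frac{1}{F}$ ($v{\left(F,k \right)} = 8 - - \frac{1}{F} = 8 + \frac{1}{F}$)
$T{\left(R,w \right)} = 29 R$ ($T{\left(R,w \right)} = R + 28 R = 29 R$)
$- \frac{5252}{T{\left(-3,v{\left(11,q \right)} \right)}} = - \frac{5252}{29 \left(-3\right)} = - \frac{5252}{-87} = \left(-5252\right) \left(- \frac{1}{87}\right) = \frac{5252}{87}$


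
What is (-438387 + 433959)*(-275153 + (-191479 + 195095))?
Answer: 1202365836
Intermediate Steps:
(-438387 + 433959)*(-275153 + (-191479 + 195095)) = -4428*(-275153 + 3616) = -4428*(-271537) = 1202365836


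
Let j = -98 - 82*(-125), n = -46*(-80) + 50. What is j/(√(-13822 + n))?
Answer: -1692*I*√3/29 ≈ -101.06*I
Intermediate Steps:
n = 3730 (n = 3680 + 50 = 3730)
j = 10152 (j = -98 + 10250 = 10152)
j/(√(-13822 + n)) = 10152/(√(-13822 + 3730)) = 10152/(√(-10092)) = 10152/((58*I*√3)) = 10152*(-I*√3/174) = -1692*I*√3/29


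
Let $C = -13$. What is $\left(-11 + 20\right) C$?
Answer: $-117$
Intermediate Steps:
$\left(-11 + 20\right) C = \left(-11 + 20\right) \left(-13\right) = 9 \left(-13\right) = -117$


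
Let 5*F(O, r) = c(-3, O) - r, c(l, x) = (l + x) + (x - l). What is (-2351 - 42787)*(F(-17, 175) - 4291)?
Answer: 977869632/5 ≈ 1.9557e+8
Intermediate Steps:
c(l, x) = 2*x
F(O, r) = -r/5 + 2*O/5 (F(O, r) = (2*O - r)/5 = (-r + 2*O)/5 = -r/5 + 2*O/5)
(-2351 - 42787)*(F(-17, 175) - 4291) = (-2351 - 42787)*((-1/5*175 + (2/5)*(-17)) - 4291) = -45138*((-35 - 34/5) - 4291) = -45138*(-209/5 - 4291) = -45138*(-21664/5) = 977869632/5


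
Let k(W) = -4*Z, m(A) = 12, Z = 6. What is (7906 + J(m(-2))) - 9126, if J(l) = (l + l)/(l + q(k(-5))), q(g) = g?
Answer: -1222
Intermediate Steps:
k(W) = -24 (k(W) = -4*6 = -24)
J(l) = 2*l/(-24 + l) (J(l) = (l + l)/(l - 24) = (2*l)/(-24 + l) = 2*l/(-24 + l))
(7906 + J(m(-2))) - 9126 = (7906 + 2*12/(-24 + 12)) - 9126 = (7906 + 2*12/(-12)) - 9126 = (7906 + 2*12*(-1/12)) - 9126 = (7906 - 2) - 9126 = 7904 - 9126 = -1222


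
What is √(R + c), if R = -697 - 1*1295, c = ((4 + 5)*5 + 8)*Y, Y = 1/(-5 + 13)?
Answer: I*√31766/4 ≈ 44.558*I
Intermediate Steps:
Y = ⅛ (Y = 1/8 = ⅛ ≈ 0.12500)
c = 53/8 (c = ((4 + 5)*5 + 8)*(⅛) = (9*5 + 8)*(⅛) = (45 + 8)*(⅛) = 53*(⅛) = 53/8 ≈ 6.6250)
R = -1992 (R = -697 - 1295 = -1992)
√(R + c) = √(-1992 + 53/8) = √(-15883/8) = I*√31766/4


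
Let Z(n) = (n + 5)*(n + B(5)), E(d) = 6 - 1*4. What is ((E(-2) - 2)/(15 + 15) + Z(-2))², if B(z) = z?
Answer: 81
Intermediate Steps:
E(d) = 2 (E(d) = 6 - 4 = 2)
Z(n) = (5 + n)² (Z(n) = (n + 5)*(n + 5) = (5 + n)*(5 + n) = (5 + n)²)
((E(-2) - 2)/(15 + 15) + Z(-2))² = ((2 - 2)/(15 + 15) + (25 + (-2)² + 10*(-2)))² = (0/30 + (25 + 4 - 20))² = (0*(1/30) + 9)² = (0 + 9)² = 9² = 81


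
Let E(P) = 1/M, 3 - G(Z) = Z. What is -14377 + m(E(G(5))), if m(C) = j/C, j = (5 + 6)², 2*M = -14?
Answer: -15224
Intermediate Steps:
M = -7 (M = (½)*(-14) = -7)
G(Z) = 3 - Z
j = 121 (j = 11² = 121)
E(P) = -⅐ (E(P) = 1/(-7) = -⅐)
m(C) = 121/C
-14377 + m(E(G(5))) = -14377 + 121/(-⅐) = -14377 + 121*(-7) = -14377 - 847 = -15224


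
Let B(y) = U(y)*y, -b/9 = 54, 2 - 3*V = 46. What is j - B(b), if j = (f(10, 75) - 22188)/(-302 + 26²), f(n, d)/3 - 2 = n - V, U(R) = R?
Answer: -44179706/187 ≈ -2.3626e+5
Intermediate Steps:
V = -44/3 (V = ⅔ - ⅓*46 = ⅔ - 46/3 = -44/3 ≈ -14.667)
b = -486 (b = -9*54 = -486)
f(n, d) = 50 + 3*n (f(n, d) = 6 + 3*(n - 1*(-44/3)) = 6 + 3*(n + 44/3) = 6 + 3*(44/3 + n) = 6 + (44 + 3*n) = 50 + 3*n)
B(y) = y² (B(y) = y*y = y²)
j = -11054/187 (j = ((50 + 3*10) - 22188)/(-302 + 26²) = ((50 + 30) - 22188)/(-302 + 676) = (80 - 22188)/374 = -22108*1/374 = -11054/187 ≈ -59.112)
j - B(b) = -11054/187 - 1*(-486)² = -11054/187 - 1*236196 = -11054/187 - 236196 = -44179706/187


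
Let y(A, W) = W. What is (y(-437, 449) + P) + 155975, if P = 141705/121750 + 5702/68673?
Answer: 261572350426393/1672187550 ≈ 1.5643e+5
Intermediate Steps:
P = 2085105193/1672187550 (P = 141705*(1/121750) + 5702*(1/68673) = 28341/24350 + 5702/68673 = 2085105193/1672187550 ≈ 1.2469)
(y(-437, 449) + P) + 155975 = (449 + 2085105193/1672187550) + 155975 = 752897315143/1672187550 + 155975 = 261572350426393/1672187550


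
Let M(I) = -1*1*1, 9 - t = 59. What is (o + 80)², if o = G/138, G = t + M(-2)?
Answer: 13417569/2116 ≈ 6341.0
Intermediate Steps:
t = -50 (t = 9 - 1*59 = 9 - 59 = -50)
M(I) = -1 (M(I) = -1*1 = -1)
G = -51 (G = -50 - 1 = -51)
o = -17/46 (o = -51/138 = -51*1/138 = -17/46 ≈ -0.36957)
(o + 80)² = (-17/46 + 80)² = (3663/46)² = 13417569/2116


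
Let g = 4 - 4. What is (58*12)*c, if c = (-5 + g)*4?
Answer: -13920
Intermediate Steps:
g = 0
c = -20 (c = (-5 + 0)*4 = -5*4 = -20)
(58*12)*c = (58*12)*(-20) = 696*(-20) = -13920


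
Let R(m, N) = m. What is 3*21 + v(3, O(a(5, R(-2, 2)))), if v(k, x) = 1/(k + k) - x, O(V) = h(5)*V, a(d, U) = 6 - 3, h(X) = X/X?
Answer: 361/6 ≈ 60.167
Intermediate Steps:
h(X) = 1
a(d, U) = 3
O(V) = V (O(V) = 1*V = V)
v(k, x) = 1/(2*k) - x
3*21 + v(3, O(a(5, R(-2, 2)))) = 3*21 + ((½)/3 - 1*3) = 63 + ((½)*(⅓) - 3) = 63 + (⅙ - 3) = 63 - 17/6 = 361/6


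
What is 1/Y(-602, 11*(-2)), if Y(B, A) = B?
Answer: -1/602 ≈ -0.0016611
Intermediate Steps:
1/Y(-602, 11*(-2)) = 1/(-602) = -1/602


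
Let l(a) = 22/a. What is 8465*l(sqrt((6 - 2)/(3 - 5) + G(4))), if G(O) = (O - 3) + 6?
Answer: 37246*sqrt(5) ≈ 83285.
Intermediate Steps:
G(O) = 3 + O (G(O) = (-3 + O) + 6 = 3 + O)
8465*l(sqrt((6 - 2)/(3 - 5) + G(4))) = 8465*(22/(sqrt((6 - 2)/(3 - 5) + (3 + 4)))) = 8465*(22/(sqrt(4/(-2) + 7))) = 8465*(22/(sqrt(4*(-1/2) + 7))) = 8465*(22/(sqrt(-2 + 7))) = 8465*(22/(sqrt(5))) = 8465*(22*(sqrt(5)/5)) = 8465*(22*sqrt(5)/5) = 37246*sqrt(5)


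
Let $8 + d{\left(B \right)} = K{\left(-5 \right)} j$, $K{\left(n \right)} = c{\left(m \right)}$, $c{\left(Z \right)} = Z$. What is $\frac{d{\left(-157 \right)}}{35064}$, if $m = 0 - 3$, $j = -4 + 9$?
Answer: $- \frac{23}{35064} \approx -0.00065594$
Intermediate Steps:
$j = 5$
$m = -3$
$K{\left(n \right)} = -3$
$d{\left(B \right)} = -23$ ($d{\left(B \right)} = -8 - 15 = -23$)
$\frac{d{\left(-157 \right)}}{35064} = - \frac{23}{35064}$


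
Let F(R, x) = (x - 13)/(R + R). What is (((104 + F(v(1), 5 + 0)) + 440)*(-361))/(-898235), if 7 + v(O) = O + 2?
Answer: 39349/179647 ≈ 0.21904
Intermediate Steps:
v(O) = -5 + O (v(O) = -7 + (O + 2) = -7 + (2 + O) = -5 + O)
F(R, x) = (-13 + x)/(2*R) (F(R, x) = (-13 + x)/((2*R)) = (-13 + x)*(1/(2*R)) = (-13 + x)/(2*R))
(((104 + F(v(1), 5 + 0)) + 440)*(-361))/(-898235) = (((104 + (-13 + (5 + 0))/(2*(-5 + 1))) + 440)*(-361))/(-898235) = (((104 + (½)*(-13 + 5)/(-4)) + 440)*(-361))*(-1/898235) = (((104 + (½)*(-¼)*(-8)) + 440)*(-361))*(-1/898235) = (((104 + 1) + 440)*(-361))*(-1/898235) = ((105 + 440)*(-361))*(-1/898235) = (545*(-361))*(-1/898235) = -196745*(-1/898235) = 39349/179647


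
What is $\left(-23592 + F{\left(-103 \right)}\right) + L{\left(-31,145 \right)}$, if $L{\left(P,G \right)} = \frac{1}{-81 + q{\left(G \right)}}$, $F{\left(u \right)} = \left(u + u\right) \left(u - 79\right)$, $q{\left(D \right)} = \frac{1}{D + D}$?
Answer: $\frac{326496810}{23489} \approx 13900.0$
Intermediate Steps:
$q{\left(D \right)} = \frac{1}{2 D}$
$F{\left(u \right)} = 2 u \left(-79 + u\right)$
$L{\left(P,G \right)} = \frac{1}{-81 + \frac{1}{2 G}}$
$\left(-23592 + F{\left(-103 \right)}\right) + L{\left(-31,145 \right)} = \left(-23592 + 2 \left(-103\right) \left(-79 - 103\right)\right) - \frac{290}{-1 + 162 \cdot 145} = \left(-23592 + 2 \left(-103\right) \left(-182\right)\right) - \frac{290}{-1 + 23490} = \left(-23592 + 37492\right) - \frac{290}{23489} = 13900 - 290 \cdot \frac{1}{23489} = 13900 - \frac{290}{23489} = \frac{326496810}{23489}$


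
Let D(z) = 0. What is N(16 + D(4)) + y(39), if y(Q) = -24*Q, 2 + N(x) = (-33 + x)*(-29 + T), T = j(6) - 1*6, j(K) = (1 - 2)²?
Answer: -360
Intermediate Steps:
j(K) = 1 (j(K) = (-1)² = 1)
T = -5 (T = 1 - 1*6 = 1 - 6 = -5)
N(x) = 1120 - 34*x (N(x) = -2 + (-33 + x)*(-29 - 5) = -2 + (-33 + x)*(-34) = -2 + (1122 - 34*x) = 1120 - 34*x)
N(16 + D(4)) + y(39) = (1120 - 34*(16 + 0)) - 24*39 = (1120 - 34*16) - 936 = (1120 - 544) - 936 = 576 - 936 = -360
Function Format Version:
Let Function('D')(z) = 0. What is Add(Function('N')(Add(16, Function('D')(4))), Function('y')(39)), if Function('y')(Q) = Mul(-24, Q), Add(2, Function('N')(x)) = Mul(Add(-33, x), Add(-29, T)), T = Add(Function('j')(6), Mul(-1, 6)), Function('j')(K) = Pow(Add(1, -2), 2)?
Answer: -360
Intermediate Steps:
Function('j')(K) = 1 (Function('j')(K) = Pow(-1, 2) = 1)
T = -5 (T = Add(1, Mul(-1, 6)) = Add(1, -6) = -5)
Function('N')(x) = Add(1120, Mul(-34, x)) (Function('N')(x) = Add(-2, Mul(Add(-33, x), Add(-29, -5))) = Add(-2, Mul(Add(-33, x), -34)) = Add(-2, Add(1122, Mul(-34, x))) = Add(1120, Mul(-34, x)))
Add(Function('N')(Add(16, Function('D')(4))), Function('y')(39)) = Add(Add(1120, Mul(-34, Add(16, 0))), Mul(-24, 39)) = Add(Add(1120, Mul(-34, 16)), -936) = Add(Add(1120, -544), -936) = Add(576, -936) = -360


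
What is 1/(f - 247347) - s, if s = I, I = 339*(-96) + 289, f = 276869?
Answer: 952232111/29522 ≈ 32255.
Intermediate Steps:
I = -32255 (I = -32544 + 289 = -32255)
s = -32255
1/(f - 247347) - s = 1/(276869 - 247347) - 1*(-32255) = 1/29522 + 32255 = 952232111/29522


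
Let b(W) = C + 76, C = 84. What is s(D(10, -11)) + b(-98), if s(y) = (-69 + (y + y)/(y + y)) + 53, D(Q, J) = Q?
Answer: 145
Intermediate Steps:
s(y) = -15 (s(y) = (-69 + (2*y)/((2*y))) + 53 = (-69 + (2*y)*(1/(2*y))) + 53 = (-69 + 1) + 53 = -68 + 53 = -15)
b(W) = 160 (b(W) = 84 + 76 = 160)
s(D(10, -11)) + b(-98) = -15 + 160 = 145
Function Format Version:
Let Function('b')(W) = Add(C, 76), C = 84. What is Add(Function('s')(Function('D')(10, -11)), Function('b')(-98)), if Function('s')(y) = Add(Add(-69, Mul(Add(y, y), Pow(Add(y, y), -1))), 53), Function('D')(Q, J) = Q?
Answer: 145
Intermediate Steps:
Function('s')(y) = -15 (Function('s')(y) = Add(Add(-69, Mul(Mul(2, y), Pow(Mul(2, y), -1))), 53) = Add(Add(-69, Mul(Mul(2, y), Mul(Rational(1, 2), Pow(y, -1)))), 53) = Add(Add(-69, 1), 53) = Add(-68, 53) = -15)
Function('b')(W) = 160 (Function('b')(W) = Add(84, 76) = 160)
Add(Function('s')(Function('D')(10, -11)), Function('b')(-98)) = Add(-15, 160) = 145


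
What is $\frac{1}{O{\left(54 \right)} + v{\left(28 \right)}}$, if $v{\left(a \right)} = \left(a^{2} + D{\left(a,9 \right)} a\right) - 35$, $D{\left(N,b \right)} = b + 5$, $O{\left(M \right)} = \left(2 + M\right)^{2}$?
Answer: $\frac{1}{4277} \approx 0.00023381$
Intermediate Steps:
$D{\left(N,b \right)} = 5 + b$
$v{\left(a \right)} = -35 + a^{2} + 14 a$ ($v{\left(a \right)} = \left(a^{2} + \left(5 + 9\right) a\right) - 35 = \left(a^{2} + 14 a\right) - 35 = -35 + a^{2} + 14 a$)
$\frac{1}{O{\left(54 \right)} + v{\left(28 \right)}} = \frac{1}{\left(2 + 54\right)^{2} + \left(-35 + 28^{2} + 14 \cdot 28\right)} = \frac{1}{56^{2} + \left(-35 + 784 + 392\right)} = \frac{1}{3136 + 1141} = \frac{1}{4277}$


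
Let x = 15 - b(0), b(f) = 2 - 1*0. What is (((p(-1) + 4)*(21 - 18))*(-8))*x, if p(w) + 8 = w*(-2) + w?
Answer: 936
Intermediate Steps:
p(w) = -8 - w (p(w) = -8 + (w*(-2) + w) = -8 + (-2*w + w) = -8 - w)
b(f) = 2 (b(f) = 2 + 0 = 2)
x = 13 (x = 15 - 1*2 = 15 - 2 = 13)
(((p(-1) + 4)*(21 - 18))*(-8))*x = ((((-8 - 1*(-1)) + 4)*(21 - 18))*(-8))*13 = ((((-8 + 1) + 4)*3)*(-8))*13 = (((-7 + 4)*3)*(-8))*13 = (-3*3*(-8))*13 = -9*(-8)*13 = 72*13 = 936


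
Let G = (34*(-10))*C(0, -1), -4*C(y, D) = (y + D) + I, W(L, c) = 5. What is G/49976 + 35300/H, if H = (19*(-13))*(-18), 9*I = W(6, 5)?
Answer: 220498105/27774162 ≈ 7.9390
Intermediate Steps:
I = 5/9 (I = (1/9)*5 = 5/9 ≈ 0.55556)
H = 4446 (H = -247*(-18) = 4446)
C(y, D) = -5/36 - D/4 - y/4 (C(y, D) = -((y + D) + 5/9)/4 = -((D + y) + 5/9)/4 = -(5/9 + D + y)/4 = -5/36 - D/4 - y/4)
G = -340/9 (G = (34*(-10))*(-5/36 - 1/4*(-1) - 1/4*0) = -340*(-5/36 + 1/4 + 0) = -340*1/9 = -340/9 ≈ -37.778)
G/49976 + 35300/H = -340/9/49976 + 35300/4446 = -340/9*1/49976 + 35300*(1/4446) = -85/112446 + 17650/2223 = 220498105/27774162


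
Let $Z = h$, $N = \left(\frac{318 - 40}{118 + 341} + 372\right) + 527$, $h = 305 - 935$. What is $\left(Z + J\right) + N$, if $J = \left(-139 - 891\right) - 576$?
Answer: $- \frac{613405}{459} \approx -1336.4$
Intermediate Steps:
$h = -630$ ($h = 305 - 935 = -630$)
$N = \frac{412919}{459}$ ($N = \left(\frac{278}{459} + 372\right) + 527 = \frac{171026}{459} + 527 = \frac{412919}{459} \approx 899.61$)
$J = -1606$ ($J = -1030 - 576 = -1606$)
$Z = -630$
$\left(Z + J\right) + N = \left(-630 - 1606\right) + \frac{412919}{459} = -2236 + \frac{412919}{459} = - \frac{613405}{459}$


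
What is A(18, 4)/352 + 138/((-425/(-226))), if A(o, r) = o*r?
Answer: 1376097/18700 ≈ 73.588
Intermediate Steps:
A(18, 4)/352 + 138/((-425/(-226))) = (18*4)/352 + 138/((-425/(-226))) = 72*(1/352) + 138/((-425*(-1/226))) = 9/44 + 138/(425/226) = 9/44 + 138*(226/425) = 9/44 + 31188/425 = 1376097/18700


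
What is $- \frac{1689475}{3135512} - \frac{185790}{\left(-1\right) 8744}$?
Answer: $\frac{70971750635}{3427114616} \approx 20.709$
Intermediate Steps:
$- \frac{1689475}{3135512} - \frac{185790}{\left(-1\right) 8744} = \left(-1689475\right) \frac{1}{3135512} - \frac{185790}{-8744} = - \frac{1689475}{3135512} - - \frac{92895}{4372} = - \frac{1689475}{3135512} + \frac{92895}{4372} = \frac{70971750635}{3427114616}$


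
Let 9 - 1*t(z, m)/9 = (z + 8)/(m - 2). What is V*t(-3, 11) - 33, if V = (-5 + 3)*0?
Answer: -33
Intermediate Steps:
V = 0 (V = -2*0 = 0)
t(z, m) = 81 - 9*(8 + z)/(-2 + m) (t(z, m) = 81 - 9*(z + 8)/(m - 2) = 81 - 9*(8 + z)/(-2 + m))
V*t(-3, 11) - 33 = 0*(9*(-26 - 1*(-3) + 9*11)/(-2 + 11)) - 33 = 0*(9*(-26 + 3 + 99)/9) - 33 = 0*(9*(⅑)*76) - 33 = 0*76 - 33 = 0 - 33 = -33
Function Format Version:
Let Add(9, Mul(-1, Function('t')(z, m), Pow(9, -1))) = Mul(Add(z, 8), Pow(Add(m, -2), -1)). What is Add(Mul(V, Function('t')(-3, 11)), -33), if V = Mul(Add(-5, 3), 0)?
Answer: -33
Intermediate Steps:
V = 0 (V = Mul(-2, 0) = 0)
Function('t')(z, m) = Add(81, Mul(-9, Pow(Add(-2, m), -1), Add(8, z))) (Function('t')(z, m) = Add(81, Mul(-9, Mul(Add(z, 8), Pow(Add(m, -2), -1)))) = Add(81, Mul(-9, Mul(Add(8, z), Pow(Add(-2, m), -1)))) = Add(81, Mul(-9, Mul(Pow(Add(-2, m), -1), Add(8, z)))) = Add(81, Mul(-9, Pow(Add(-2, m), -1), Add(8, z))))
Add(Mul(V, Function('t')(-3, 11)), -33) = Add(Mul(0, Mul(9, Pow(Add(-2, 11), -1), Add(-26, Mul(-1, -3), Mul(9, 11)))), -33) = Add(Mul(0, Mul(9, Pow(9, -1), Add(-26, 3, 99))), -33) = Add(Mul(0, Mul(9, Rational(1, 9), 76)), -33) = Add(Mul(0, 76), -33) = Add(0, -33) = -33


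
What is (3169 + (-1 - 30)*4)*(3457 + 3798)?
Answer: 22091475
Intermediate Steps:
(3169 + (-1 - 30)*4)*(3457 + 3798) = (3169 - 31*4)*7255 = (3169 - 124)*7255 = 3045*7255 = 22091475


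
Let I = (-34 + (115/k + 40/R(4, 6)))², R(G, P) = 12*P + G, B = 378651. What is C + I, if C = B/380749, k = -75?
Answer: 37930712803696/30926337525 ≈ 1226.5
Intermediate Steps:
C = 378651/380749 ≈ 0.99449
R(G, P) = G + 12*P
I = 99540529/81225 (I = (-34 + (115/(-75) + 40/(4 + 12*6)))² = (-34 + (115*(-1/75) + 40/(4 + 72)))² = (-34 + (-23/15 + 40/76))² = (-34 + (-23/15 + 40*(1/76)))² = (-34 + (-23/15 + 10/19))² = (-34 - 287/285)² = (-9977/285)² = 99540529/81225 ≈ 1225.5)
C + I = 378651/380749 + 99540529/81225 = 37930712803696/30926337525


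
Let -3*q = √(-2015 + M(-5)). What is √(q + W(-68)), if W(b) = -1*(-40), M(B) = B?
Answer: √(360 - 6*I*√505)/3 ≈ 6.4309 - 1.1648*I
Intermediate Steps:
W(b) = 40
q = -2*I*√505/3 (q = -√(-2015 - 5)/3 = -2*I*√505/3 ≈ -14.981*I)
√(q + W(-68)) = √(-2*I*√505/3 + 40) = √(40 - 2*I*√505/3)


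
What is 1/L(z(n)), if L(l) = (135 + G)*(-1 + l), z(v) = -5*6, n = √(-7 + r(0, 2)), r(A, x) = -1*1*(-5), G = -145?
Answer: 1/310 ≈ 0.0032258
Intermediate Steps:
r(A, x) = 5 (r(A, x) = -1*(-5) = 5)
n = I*√2 (n = √(-7 + 5) = √(-2) = I*√2 ≈ 1.4142*I)
z(v) = -30
L(l) = 10 - 10*l (L(l) = (135 - 145)*(-1 + l) = -10*(-1 + l) = 10 - 10*l)
1/L(z(n)) = 1/(10 - 10*(-30)) = 1/(10 + 300) = 1/310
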